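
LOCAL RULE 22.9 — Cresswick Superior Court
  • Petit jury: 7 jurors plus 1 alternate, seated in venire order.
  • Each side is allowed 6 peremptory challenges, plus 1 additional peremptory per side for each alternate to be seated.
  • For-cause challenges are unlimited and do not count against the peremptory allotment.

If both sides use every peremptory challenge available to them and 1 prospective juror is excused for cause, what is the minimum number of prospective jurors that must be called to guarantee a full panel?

23

Seats to fill: 7 + 1 alternates = 8.
Peremptories: 6 + 1×1 = 7 per side × 2 sides = 14.
For-cause removals: 1.
Minimum venire: 8 + 14 + 1 = 23.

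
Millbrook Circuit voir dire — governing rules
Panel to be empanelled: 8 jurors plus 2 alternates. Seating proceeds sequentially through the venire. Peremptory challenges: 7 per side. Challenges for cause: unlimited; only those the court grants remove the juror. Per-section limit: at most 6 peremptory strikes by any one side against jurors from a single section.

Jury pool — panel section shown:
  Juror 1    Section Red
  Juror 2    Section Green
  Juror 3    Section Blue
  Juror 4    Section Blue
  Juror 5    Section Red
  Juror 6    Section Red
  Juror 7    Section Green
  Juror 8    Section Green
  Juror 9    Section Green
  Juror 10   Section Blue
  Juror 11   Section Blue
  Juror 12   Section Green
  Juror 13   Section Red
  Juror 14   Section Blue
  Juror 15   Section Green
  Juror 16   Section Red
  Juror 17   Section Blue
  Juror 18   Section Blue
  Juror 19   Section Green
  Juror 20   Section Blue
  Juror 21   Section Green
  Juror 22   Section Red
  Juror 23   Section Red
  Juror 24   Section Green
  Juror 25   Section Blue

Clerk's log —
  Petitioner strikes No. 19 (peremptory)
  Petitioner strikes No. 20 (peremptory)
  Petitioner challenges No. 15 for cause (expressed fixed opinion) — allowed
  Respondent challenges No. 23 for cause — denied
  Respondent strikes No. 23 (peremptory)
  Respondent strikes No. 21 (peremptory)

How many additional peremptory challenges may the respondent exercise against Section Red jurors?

5

Respondent peremptories so far: #23, #21 — 2 of 7 used, 5 left overall.
Against Section Red: #23 — 1 used; per-section cap 6 leaves 5.
Binding limit: min(5, 5) = 5.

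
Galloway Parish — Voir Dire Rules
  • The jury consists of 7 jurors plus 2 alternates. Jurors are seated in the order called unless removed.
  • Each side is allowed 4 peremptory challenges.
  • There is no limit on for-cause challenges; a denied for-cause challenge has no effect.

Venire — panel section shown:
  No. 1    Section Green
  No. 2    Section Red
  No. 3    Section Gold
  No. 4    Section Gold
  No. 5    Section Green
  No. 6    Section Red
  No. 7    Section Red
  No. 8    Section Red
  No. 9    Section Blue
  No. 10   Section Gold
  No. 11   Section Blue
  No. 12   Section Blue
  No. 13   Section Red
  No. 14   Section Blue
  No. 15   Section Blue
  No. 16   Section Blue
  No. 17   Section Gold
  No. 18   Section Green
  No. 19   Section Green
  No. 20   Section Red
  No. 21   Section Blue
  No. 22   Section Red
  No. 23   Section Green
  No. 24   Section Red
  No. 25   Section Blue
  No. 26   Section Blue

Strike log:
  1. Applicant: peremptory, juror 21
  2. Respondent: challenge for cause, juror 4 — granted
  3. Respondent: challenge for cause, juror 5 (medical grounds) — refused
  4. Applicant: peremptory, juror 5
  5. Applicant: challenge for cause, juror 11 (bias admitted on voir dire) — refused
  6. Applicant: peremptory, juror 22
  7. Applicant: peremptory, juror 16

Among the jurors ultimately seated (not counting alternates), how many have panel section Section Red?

4

Removed: #4, #5, #16, #21, #22.
Seated jurors 1–7: #1, #2, #3, #6, #7, #8, #9 (alternates #10, #11 not counted).
Of those, in Section Red: #2, #6, #7, #8 → 4.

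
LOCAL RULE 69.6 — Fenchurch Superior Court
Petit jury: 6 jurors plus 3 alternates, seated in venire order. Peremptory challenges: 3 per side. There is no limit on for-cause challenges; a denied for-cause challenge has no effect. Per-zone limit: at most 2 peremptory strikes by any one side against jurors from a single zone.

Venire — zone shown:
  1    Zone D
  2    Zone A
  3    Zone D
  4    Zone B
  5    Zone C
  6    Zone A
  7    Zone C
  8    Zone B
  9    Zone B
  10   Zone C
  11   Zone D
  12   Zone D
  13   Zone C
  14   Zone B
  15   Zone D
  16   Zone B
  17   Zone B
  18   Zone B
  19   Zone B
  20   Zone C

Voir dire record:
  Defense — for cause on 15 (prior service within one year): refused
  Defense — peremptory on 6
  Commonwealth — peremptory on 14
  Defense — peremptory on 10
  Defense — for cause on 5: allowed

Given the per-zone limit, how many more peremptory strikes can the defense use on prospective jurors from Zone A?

1

Defense peremptories so far: #6, #10 — 2 of 3 used, 1 left overall.
Against Zone A: #6 — 1 used; per-zone cap 2 leaves 1.
Binding limit: min(1, 1) = 1.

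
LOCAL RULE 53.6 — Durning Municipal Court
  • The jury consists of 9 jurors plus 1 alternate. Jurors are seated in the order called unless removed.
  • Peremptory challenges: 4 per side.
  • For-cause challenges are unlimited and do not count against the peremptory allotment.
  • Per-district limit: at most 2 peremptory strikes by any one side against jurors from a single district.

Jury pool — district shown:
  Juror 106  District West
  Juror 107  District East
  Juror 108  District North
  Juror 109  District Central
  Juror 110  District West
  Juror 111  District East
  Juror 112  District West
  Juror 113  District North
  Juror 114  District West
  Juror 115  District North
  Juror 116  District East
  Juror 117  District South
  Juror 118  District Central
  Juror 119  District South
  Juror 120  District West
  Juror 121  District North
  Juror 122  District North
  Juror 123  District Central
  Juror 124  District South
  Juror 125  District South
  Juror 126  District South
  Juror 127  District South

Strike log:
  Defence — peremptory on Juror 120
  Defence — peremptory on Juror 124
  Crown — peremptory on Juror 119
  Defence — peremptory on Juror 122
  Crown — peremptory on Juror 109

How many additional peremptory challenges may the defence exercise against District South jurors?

1

Defence peremptories so far: #120, #124, #122 — 3 of 4 used, 1 left overall.
Against District South: #124 — 1 used; per-district cap 2 leaves 1.
Binding limit: min(1, 1) = 1.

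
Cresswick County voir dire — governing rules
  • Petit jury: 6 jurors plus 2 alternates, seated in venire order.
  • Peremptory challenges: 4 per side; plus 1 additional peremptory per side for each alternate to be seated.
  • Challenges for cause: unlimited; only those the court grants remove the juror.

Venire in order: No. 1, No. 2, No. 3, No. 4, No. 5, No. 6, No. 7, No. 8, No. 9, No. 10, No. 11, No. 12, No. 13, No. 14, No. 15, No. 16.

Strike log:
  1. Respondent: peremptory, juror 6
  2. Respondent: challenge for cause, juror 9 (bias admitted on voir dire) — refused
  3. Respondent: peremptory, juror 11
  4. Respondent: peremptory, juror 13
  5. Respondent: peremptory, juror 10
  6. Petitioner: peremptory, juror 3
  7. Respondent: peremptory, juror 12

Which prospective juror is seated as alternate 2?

14

Removed: #3, #6, #10, #11, #12, #13. (#9 stays — for-cause denied.)
Seating in order: seats 1–6 → #1, #2, #4, #5, #7, #8; alternates → #9, #14.
So alternate 2 is #14.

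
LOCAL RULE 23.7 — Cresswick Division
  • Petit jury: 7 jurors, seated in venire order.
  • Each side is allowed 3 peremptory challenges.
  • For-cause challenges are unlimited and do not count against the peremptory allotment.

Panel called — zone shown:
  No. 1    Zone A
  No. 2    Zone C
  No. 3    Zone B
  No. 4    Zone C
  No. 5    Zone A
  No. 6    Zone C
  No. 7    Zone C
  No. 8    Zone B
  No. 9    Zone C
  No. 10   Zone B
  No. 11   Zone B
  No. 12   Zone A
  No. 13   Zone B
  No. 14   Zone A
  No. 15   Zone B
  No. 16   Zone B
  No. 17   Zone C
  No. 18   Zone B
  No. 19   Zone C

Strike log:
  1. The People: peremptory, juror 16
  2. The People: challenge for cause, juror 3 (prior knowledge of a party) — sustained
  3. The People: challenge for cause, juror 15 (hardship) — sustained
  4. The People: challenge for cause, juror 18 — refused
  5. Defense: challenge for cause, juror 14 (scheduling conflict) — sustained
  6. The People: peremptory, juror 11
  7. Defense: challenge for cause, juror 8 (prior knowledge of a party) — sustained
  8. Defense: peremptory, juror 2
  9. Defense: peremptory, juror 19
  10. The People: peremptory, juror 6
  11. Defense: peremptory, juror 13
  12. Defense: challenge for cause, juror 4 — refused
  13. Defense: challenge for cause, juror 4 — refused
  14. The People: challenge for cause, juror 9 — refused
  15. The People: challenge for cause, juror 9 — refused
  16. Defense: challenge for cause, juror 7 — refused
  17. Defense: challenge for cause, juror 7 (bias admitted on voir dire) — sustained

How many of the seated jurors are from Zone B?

1

Removed: #2, #3, #6, #7, #8, #11, #13, #14, #15, #16, #19.
Seated jurors 1–7: #1, #4, #5, #9, #10, #12, #17.
Of those, in Zone B: #10 → 1.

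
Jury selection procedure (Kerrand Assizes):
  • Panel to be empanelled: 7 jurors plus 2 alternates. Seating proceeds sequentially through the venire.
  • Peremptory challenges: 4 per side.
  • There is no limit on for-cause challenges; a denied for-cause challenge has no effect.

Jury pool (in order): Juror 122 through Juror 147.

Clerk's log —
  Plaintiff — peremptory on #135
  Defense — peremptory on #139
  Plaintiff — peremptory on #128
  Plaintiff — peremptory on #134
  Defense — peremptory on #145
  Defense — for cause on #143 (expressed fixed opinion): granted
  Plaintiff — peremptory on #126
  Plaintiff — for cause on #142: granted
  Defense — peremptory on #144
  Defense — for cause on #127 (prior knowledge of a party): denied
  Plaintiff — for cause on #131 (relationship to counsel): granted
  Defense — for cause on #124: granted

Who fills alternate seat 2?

136

Removed: #124, #126, #128, #131, #134, #135, #139, #142, #143, #144, #145. (#127 stays — for-cause denied.)
Seating in order: seats 1–7 → #122, #123, #125, #127, #129, #130, #132; alternates → #133, #136.
So alternate 2 is #136.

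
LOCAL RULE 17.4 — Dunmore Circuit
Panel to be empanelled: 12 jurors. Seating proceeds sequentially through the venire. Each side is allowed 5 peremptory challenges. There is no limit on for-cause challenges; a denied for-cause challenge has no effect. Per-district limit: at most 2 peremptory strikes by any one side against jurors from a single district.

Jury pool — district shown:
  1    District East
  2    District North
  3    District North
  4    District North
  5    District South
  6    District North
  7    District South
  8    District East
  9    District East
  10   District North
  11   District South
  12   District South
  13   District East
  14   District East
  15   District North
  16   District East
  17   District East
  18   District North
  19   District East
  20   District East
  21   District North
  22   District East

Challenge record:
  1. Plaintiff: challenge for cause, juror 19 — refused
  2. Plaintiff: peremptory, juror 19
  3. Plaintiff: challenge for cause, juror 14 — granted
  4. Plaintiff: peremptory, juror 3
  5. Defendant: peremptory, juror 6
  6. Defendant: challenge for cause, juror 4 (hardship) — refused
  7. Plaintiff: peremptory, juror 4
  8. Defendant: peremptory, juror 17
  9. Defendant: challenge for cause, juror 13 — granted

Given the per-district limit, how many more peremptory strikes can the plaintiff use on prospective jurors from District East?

Plaintiff peremptories so far: #19, #3, #4 — 3 of 5 used, 2 left overall.
Against District East: #19 — 1 used; per-district cap 2 leaves 1.
Binding limit: min(2, 1) = 1.

1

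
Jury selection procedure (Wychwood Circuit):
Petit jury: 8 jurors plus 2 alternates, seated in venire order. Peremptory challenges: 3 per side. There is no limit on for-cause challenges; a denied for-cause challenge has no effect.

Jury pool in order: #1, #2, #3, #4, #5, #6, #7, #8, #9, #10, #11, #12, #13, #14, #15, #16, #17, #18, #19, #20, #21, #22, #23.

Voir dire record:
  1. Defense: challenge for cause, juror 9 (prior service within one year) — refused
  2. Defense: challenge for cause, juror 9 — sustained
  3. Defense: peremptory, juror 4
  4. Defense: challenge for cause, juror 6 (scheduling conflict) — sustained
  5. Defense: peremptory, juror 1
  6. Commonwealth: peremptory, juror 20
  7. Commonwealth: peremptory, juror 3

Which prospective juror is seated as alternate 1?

Removed: #1, #3, #4, #6, #9, #20.
Seating in order: seats 1–8 → #2, #5, #7, #8, #10, #11, #12, #13; alternates → #14, #15.
So alternate 1 is #14.

14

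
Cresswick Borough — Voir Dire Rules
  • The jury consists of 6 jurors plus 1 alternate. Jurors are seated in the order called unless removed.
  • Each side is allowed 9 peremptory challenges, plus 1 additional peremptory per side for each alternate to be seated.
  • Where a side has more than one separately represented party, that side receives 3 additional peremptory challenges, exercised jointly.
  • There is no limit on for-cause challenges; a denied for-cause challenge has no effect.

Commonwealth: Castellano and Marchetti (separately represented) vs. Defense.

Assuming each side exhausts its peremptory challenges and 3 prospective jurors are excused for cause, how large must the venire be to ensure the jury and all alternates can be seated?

Seats to fill: 6 + 1 alternates = 7.
Peremptories — Commonwealth: 9 + 1×1 + 3 = 13; Defense: 9 + 1×1 = 10; total 23.
For-cause removals: 3.
Minimum venire: 7 + 23 + 3 = 33.

33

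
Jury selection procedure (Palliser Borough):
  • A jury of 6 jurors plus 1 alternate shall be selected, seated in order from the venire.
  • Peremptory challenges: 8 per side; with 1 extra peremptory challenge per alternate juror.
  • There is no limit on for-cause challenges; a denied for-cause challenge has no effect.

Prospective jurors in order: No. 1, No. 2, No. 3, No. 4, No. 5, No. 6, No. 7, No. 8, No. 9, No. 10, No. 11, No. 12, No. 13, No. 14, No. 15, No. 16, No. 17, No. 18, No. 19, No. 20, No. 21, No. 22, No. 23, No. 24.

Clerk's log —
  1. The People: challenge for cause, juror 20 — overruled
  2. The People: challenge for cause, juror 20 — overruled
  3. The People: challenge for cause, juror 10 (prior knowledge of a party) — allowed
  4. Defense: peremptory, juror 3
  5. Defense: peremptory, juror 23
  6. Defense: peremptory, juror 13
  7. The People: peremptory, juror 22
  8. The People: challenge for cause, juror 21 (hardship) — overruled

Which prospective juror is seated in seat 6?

7

Removed: #3, #10, #13, #22, #23. (#20, #21 stay — for-cause denied.)
Seating in order: seats 1–6 → #1, #2, #4, #5, #6, #7; alternates → #8.
So seat 6 is #7.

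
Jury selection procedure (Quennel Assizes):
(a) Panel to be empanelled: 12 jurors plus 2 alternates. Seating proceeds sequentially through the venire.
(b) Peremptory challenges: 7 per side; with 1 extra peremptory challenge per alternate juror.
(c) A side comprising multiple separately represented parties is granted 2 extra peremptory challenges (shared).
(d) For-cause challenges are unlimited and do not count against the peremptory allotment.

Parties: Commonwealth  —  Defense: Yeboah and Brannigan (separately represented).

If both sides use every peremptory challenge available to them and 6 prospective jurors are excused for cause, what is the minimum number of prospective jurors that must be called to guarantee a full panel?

Seats to fill: 12 + 2 alternates = 14.
Peremptories — Commonwealth: 7 + 1×2 = 9; Defense: 7 + 1×2 + 2 = 11; total 20.
For-cause removals: 6.
Minimum venire: 14 + 20 + 6 = 40.

40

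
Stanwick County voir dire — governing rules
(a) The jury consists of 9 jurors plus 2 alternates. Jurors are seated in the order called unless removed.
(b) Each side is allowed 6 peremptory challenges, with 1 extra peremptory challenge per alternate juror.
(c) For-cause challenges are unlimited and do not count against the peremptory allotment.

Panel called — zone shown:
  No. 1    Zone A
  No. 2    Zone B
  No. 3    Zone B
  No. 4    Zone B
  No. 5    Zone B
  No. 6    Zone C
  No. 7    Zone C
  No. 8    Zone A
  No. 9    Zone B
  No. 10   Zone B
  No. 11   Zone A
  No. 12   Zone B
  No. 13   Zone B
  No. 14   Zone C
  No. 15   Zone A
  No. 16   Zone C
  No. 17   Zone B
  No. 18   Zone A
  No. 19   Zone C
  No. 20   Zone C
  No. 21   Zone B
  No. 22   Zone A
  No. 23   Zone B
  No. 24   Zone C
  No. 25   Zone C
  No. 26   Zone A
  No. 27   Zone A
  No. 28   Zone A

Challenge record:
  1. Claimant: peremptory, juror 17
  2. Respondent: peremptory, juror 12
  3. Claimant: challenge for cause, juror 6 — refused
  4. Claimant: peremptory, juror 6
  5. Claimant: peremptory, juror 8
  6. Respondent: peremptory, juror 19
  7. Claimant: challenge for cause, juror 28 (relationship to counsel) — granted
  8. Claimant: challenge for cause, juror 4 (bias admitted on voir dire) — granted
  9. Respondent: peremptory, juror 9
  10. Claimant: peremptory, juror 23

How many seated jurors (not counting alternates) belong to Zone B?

Removed: #4, #6, #8, #9, #12, #17, #19, #23, #28.
Seated jurors 1–9: #1, #2, #3, #5, #7, #10, #11, #13, #14 (alternates #15, #16 not counted).
Of those, in Zone B: #2, #3, #5, #10, #13 → 5.

5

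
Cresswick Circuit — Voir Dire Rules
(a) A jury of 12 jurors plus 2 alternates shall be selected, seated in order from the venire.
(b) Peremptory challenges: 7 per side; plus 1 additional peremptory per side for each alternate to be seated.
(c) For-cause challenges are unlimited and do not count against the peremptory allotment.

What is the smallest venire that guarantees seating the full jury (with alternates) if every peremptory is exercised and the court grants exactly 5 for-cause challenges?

37

Seats to fill: 12 + 2 alternates = 14.
Peremptories: 7 + 1×2 = 9 per side × 2 sides = 18.
For-cause removals: 5.
Minimum venire: 14 + 18 + 5 = 37.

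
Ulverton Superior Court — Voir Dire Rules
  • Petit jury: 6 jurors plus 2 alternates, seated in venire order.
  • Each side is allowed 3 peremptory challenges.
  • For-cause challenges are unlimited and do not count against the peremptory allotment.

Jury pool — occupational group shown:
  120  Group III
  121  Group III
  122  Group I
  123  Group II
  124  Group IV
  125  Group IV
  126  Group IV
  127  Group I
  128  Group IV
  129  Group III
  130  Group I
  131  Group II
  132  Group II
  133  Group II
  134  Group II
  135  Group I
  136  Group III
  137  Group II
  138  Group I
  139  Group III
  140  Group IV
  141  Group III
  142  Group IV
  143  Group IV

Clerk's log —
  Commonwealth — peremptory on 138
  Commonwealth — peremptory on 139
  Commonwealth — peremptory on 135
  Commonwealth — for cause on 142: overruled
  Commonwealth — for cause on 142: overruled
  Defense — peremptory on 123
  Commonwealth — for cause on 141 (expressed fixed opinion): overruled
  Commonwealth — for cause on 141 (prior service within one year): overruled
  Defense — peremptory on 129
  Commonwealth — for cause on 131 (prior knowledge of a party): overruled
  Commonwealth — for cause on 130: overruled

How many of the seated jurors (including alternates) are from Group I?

Removed: #123, #129, #135, #138, #139.
Seated (8 incl. alternates): #120, #121, #122, #124, #125, #126, #127, #128.
Of those, in Group I: #122, #127 → 2.

2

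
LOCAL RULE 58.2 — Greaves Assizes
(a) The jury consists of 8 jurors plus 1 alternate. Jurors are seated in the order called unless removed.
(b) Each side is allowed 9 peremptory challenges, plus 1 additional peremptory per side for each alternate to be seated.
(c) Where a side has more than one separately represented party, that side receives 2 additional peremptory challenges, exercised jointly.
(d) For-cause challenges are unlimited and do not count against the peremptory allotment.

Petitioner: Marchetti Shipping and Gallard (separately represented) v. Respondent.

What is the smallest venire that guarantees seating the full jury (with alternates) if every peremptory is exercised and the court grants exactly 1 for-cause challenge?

Seats to fill: 8 + 1 alternates = 9.
Peremptories — Petitioner: 9 + 1×1 + 2 = 12; Respondent: 9 + 1×1 = 10; total 22.
For-cause removals: 1.
Minimum venire: 9 + 22 + 1 = 32.

32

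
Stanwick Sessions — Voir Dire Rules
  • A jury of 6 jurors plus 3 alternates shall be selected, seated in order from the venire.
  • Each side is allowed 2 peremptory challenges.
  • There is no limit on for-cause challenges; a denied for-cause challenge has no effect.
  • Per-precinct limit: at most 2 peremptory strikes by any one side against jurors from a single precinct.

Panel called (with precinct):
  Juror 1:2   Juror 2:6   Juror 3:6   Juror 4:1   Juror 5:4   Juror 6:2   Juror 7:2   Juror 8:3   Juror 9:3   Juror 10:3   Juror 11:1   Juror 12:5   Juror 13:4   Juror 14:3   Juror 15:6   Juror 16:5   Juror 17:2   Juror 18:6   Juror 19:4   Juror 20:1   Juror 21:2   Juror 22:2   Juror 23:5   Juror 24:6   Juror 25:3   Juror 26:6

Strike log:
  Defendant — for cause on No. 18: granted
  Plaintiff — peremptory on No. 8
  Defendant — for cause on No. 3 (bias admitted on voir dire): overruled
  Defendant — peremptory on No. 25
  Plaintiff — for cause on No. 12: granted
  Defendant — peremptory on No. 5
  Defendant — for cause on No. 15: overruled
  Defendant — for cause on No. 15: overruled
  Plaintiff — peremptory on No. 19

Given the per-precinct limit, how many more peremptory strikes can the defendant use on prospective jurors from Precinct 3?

Defendant peremptories so far: #25, #5 — 2 of 2 used, 0 left overall.
Against Precinct 3: #25 — 1 used; per-precinct cap 2 leaves 1.
Binding limit: min(0, 1) = 0.

0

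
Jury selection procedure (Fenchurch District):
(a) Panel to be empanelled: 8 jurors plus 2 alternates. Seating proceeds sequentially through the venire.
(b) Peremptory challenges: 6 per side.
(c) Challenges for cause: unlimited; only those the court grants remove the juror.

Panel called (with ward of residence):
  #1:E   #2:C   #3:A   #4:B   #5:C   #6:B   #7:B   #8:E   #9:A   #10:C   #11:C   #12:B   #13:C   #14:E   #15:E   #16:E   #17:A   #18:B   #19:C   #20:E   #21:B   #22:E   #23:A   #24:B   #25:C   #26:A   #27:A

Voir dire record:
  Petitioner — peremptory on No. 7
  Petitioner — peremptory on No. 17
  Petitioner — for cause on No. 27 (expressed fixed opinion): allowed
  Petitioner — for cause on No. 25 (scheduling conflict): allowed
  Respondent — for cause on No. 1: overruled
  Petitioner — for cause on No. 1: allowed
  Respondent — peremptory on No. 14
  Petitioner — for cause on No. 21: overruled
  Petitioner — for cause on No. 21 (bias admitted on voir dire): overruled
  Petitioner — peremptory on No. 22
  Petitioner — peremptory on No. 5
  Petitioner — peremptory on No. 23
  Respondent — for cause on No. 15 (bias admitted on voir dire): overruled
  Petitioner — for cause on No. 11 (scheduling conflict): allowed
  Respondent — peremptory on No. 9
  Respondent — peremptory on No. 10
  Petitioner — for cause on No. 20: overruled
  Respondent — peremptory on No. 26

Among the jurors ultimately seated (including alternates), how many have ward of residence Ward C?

Removed: #1, #5, #7, #9, #10, #11, #14, #17, #22, #23, #25, #26, #27.
Seated (10 incl. alternates): #2, #3, #4, #6, #8, #12, #13, #15, #16, #18.
Of those, in Ward C: #2, #13 → 2.

2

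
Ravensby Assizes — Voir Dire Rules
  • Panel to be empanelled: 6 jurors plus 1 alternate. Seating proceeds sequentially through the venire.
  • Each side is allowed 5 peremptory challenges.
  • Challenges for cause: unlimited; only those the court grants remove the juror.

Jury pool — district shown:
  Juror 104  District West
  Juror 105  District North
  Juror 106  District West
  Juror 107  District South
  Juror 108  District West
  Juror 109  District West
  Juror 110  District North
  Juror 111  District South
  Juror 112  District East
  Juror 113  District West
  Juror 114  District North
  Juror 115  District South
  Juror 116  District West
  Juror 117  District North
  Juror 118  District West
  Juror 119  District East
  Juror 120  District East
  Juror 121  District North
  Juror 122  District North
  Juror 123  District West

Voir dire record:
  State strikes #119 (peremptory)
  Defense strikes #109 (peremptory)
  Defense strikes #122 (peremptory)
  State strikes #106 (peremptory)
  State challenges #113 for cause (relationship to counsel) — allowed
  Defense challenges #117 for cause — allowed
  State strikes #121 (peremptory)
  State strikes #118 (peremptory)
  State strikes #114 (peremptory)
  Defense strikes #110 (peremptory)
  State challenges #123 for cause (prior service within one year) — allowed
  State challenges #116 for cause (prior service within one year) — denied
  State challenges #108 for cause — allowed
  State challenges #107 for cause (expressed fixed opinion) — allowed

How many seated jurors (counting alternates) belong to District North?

1

Removed: #106, #107, #108, #109, #110, #113, #114, #117, #118, #119, #121, #122, #123.
Seated (7 incl. alternates): #104, #105, #111, #112, #115, #116, #120.
Of those, in District North: #105 → 1.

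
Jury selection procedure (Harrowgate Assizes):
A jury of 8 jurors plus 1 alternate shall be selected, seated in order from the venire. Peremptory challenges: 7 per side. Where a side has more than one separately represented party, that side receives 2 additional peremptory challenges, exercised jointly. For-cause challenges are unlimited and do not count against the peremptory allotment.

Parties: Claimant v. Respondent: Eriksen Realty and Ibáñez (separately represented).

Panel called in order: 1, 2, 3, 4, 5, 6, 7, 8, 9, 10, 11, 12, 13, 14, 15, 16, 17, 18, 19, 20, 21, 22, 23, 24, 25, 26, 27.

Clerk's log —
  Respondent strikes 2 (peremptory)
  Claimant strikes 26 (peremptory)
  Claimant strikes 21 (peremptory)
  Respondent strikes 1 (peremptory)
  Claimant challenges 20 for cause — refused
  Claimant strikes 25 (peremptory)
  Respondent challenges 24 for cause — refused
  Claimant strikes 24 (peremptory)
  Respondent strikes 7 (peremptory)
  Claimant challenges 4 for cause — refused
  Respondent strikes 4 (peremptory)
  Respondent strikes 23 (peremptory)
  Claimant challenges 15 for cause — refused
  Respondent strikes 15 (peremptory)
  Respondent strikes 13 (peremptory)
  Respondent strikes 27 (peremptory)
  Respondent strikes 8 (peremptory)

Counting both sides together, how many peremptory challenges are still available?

Claimant allotment: 7. Respondent allotment: 7 base + 2 multi-party = 9.
Claimant peremptories used: #26, #21, #25, #24 — 4 (for-cause on #20, #4, #15 don't count).
Respondent peremptories used: #2, #1, #7, #4, #23, #15, #13, #27, #8 — 9 (the for-cause on #24 doesn't count).
Remaining: (7 − 4) + (9 − 9) = 3.

3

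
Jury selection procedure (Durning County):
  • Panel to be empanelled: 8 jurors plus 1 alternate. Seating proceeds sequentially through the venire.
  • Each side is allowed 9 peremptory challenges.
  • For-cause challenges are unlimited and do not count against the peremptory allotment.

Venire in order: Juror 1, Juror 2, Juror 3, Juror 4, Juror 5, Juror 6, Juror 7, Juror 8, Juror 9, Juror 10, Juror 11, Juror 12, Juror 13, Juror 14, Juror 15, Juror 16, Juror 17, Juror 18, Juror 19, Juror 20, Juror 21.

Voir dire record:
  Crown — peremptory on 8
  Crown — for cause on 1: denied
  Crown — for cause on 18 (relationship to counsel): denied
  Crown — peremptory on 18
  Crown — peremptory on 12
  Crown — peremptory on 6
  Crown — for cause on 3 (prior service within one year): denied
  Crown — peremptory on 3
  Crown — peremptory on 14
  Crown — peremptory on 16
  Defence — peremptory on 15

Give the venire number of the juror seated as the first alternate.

Removed: #3, #6, #8, #12, #14, #15, #16, #18. (#1 stays — for-cause denied.)
Seating in order: seats 1–8 → #1, #2, #4, #5, #7, #9, #10, #11; alternates → #13.
So alternate 1 is #13.

13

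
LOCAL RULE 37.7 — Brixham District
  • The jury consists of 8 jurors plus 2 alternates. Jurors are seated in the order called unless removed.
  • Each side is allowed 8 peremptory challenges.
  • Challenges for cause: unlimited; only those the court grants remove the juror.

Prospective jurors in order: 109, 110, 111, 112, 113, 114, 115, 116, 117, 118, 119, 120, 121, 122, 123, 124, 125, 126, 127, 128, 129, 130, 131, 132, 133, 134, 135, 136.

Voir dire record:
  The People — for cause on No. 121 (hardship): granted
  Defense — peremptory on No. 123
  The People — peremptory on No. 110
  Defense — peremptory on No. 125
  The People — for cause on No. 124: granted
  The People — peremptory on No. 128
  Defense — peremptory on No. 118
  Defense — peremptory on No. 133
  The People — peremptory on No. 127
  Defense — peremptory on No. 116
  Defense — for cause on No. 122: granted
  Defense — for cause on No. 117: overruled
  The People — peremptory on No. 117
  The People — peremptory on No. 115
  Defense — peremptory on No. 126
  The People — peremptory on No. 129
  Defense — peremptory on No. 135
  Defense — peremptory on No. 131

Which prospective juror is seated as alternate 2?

Removed: #110, #115, #116, #117, #118, #121, #122, #123, #124, #125, #126, #127, #128, #129, #131, #133, #135.
Seating in order: seats 1–8 → #109, #111, #112, #113, #114, #119, #120, #130; alternates → #132, #134.
So alternate 2 is #134.

134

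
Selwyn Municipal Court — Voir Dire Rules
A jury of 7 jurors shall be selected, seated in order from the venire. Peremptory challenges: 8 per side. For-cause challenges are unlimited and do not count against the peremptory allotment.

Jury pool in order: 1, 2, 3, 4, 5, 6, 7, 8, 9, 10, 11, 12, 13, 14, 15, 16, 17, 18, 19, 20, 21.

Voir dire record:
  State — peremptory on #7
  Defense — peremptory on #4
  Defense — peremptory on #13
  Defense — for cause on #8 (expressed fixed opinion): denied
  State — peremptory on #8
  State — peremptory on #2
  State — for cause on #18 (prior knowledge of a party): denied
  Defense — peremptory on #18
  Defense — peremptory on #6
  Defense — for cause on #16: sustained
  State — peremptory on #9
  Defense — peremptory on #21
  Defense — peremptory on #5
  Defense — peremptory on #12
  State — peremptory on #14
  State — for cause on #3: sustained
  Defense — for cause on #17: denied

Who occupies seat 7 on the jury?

20

Removed: #2, #3, #4, #5, #6, #7, #8, #9, #12, #13, #14, #16, #18, #21. (#17 stays — for-cause denied.)
Filling seats in venire order through position 7: #1, #10, #11, #15, #17, #19, #20.
So seat 7 is #20.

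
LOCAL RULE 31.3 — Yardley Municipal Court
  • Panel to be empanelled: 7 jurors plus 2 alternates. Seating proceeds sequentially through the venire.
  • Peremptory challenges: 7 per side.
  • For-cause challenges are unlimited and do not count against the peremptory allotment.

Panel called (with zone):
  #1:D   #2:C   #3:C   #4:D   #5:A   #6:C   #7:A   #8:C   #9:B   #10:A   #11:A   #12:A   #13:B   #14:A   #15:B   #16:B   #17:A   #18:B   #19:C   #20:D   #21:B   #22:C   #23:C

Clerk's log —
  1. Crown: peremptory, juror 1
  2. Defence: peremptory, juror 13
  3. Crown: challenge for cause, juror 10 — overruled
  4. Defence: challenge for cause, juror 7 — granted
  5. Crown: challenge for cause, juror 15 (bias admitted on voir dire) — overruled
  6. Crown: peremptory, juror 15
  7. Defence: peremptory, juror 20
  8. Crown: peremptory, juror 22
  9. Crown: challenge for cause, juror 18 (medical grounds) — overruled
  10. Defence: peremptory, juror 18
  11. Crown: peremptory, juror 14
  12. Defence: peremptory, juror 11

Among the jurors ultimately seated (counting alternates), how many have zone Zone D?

1

Removed: #1, #7, #11, #13, #14, #15, #18, #20, #22.
Seated (9 incl. alternates): #2, #3, #4, #5, #6, #8, #9, #10, #12.
Of those, in Zone D: #4 → 1.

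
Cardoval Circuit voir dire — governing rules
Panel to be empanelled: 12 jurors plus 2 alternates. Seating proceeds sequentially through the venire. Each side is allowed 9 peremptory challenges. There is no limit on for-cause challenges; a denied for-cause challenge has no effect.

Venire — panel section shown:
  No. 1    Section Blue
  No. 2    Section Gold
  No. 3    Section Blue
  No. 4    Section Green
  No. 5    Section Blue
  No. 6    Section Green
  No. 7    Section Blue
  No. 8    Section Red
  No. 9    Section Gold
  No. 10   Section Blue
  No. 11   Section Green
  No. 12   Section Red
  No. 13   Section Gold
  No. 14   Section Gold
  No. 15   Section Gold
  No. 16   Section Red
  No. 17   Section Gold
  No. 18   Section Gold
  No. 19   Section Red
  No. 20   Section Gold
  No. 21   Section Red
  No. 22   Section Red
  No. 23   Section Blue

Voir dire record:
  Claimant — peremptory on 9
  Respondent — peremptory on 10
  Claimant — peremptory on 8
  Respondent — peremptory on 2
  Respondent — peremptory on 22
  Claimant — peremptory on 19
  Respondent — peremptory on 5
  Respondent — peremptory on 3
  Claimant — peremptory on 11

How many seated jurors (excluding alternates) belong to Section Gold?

Removed: #2, #3, #5, #8, #9, #10, #11, #19, #22.
Seated jurors 1–12: #1, #4, #6, #7, #12, #13, #14, #15, #16, #17, #18, #20 (alternates #21, #23 not counted).
Of those, in Section Gold: #13, #14, #15, #17, #18, #20 → 6.

6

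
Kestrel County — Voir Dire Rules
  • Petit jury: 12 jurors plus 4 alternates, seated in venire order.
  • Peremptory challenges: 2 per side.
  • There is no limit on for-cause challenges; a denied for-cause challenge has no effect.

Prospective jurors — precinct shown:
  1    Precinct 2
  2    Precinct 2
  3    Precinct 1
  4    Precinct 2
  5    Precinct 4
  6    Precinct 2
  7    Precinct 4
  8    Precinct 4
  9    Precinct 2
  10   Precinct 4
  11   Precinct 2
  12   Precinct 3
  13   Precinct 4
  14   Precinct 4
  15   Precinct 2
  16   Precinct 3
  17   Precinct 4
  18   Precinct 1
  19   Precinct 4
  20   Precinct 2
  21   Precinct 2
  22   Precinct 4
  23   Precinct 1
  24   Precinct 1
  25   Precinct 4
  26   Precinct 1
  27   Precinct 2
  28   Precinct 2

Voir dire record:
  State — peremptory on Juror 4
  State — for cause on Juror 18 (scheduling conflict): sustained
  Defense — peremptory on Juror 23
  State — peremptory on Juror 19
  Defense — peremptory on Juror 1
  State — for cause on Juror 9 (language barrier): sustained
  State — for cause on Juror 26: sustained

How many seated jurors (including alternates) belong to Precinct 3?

2

Removed: #1, #4, #9, #18, #19, #23, #26.
Seated (16 incl. alternates): #2, #3, #5, #6, #7, #8, #10, #11, #12, #13, #14, #15, #16, #17, #20, #21.
Of those, in Precinct 3: #12, #16 → 2.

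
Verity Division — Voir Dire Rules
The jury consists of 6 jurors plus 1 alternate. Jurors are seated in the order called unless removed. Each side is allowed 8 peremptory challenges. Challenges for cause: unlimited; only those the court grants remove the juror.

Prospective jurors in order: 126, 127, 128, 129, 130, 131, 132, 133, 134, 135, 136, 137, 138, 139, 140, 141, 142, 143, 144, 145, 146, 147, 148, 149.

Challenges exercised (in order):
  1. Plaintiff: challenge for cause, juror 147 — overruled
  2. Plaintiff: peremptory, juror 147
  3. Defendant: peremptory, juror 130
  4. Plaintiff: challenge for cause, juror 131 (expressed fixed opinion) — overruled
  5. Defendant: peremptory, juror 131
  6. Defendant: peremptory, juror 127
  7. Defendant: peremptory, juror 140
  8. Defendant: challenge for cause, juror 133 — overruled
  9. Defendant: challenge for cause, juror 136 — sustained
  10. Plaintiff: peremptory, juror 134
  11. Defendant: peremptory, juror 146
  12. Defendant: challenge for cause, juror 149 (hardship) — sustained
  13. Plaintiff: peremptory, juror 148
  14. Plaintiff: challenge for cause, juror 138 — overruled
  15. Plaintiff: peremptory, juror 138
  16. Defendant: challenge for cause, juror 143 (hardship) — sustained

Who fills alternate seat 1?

Removed: #127, #130, #131, #134, #136, #138, #140, #143, #146, #147, #148, #149. (#133 stays — for-cause denied.)
Filling seats in venire order through position 7: #126, #128, #129, #132, #133, #135, #137.
So alternate 1 is #137.

137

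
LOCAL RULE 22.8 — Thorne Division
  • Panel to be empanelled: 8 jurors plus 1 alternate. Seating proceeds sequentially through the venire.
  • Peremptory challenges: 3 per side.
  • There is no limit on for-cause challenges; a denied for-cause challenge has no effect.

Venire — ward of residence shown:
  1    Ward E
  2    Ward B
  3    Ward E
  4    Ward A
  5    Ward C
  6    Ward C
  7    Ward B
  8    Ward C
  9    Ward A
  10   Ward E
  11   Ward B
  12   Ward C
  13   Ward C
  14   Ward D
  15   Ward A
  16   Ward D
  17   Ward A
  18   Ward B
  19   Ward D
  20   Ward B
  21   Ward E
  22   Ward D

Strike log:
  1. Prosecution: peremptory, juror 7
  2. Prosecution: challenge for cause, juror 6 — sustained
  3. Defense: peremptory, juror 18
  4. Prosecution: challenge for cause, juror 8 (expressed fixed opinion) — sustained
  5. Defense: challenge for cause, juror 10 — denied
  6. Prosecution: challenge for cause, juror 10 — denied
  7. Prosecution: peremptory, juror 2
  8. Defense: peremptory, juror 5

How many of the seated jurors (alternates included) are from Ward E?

Removed: #2, #5, #6, #7, #8, #18.
Seated (9 incl. alternates): #1, #3, #4, #9, #10, #11, #12, #13, #14.
Of those, in Ward E: #1, #3, #10 → 3.

3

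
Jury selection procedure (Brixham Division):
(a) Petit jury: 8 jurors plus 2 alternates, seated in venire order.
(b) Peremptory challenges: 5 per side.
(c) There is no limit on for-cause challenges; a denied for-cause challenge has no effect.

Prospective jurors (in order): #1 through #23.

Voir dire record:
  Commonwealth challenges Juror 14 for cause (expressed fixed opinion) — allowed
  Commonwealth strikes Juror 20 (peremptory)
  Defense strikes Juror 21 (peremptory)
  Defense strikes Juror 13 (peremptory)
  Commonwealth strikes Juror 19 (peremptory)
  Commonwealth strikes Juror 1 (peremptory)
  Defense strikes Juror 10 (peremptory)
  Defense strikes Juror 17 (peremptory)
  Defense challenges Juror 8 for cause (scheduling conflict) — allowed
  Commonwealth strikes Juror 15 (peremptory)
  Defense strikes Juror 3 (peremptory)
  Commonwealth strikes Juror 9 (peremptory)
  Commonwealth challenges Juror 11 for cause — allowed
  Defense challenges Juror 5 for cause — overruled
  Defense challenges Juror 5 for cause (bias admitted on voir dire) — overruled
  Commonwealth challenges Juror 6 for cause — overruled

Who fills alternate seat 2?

Removed: #1, #3, #8, #9, #10, #11, #13, #14, #15, #17, #19, #20, #21. (#5, #6 stay — for-cause denied.)
Filling seats in venire order through position 10: #2, #4, #5, #6, #7, #12, #16, #18, #22, #23.
So alternate 2 is #23.

23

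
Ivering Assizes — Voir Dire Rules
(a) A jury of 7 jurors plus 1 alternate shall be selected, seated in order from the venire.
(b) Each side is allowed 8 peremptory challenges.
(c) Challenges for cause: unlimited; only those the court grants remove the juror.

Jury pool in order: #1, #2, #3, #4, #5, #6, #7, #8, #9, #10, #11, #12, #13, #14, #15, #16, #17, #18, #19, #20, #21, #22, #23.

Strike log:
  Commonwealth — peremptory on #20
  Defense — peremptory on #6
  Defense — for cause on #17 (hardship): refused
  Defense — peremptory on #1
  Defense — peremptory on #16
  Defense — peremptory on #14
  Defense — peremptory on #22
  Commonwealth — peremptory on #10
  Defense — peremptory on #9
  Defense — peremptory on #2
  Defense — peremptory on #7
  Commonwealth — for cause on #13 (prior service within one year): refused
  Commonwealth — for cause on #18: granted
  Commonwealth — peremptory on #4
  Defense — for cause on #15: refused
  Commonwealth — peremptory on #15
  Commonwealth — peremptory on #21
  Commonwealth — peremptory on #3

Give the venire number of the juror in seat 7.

19

Removed: #1, #2, #3, #4, #6, #7, #9, #10, #14, #15, #16, #18, #20, #21, #22. (#13, #17 stay — for-cause denied.)
Seating in order: seats 1–7 → #5, #8, #11, #12, #13, #17, #19; alternates → #23.
So seat 7 is #19.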